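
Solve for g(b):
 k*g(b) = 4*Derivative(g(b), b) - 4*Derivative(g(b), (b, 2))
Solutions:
 g(b) = C1*exp(b*(1 - sqrt(1 - k))/2) + C2*exp(b*(sqrt(1 - k) + 1)/2)


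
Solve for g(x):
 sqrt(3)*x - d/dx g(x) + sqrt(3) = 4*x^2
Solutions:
 g(x) = C1 - 4*x^3/3 + sqrt(3)*x^2/2 + sqrt(3)*x


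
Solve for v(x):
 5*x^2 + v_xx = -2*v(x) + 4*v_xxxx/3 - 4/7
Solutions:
 v(x) = C1*exp(-sqrt(2)*x*sqrt(3 + sqrt(105))/4) + C2*exp(sqrt(2)*x*sqrt(3 + sqrt(105))/4) + C3*sin(sqrt(2)*x*sqrt(-3 + sqrt(105))/4) + C4*cos(sqrt(2)*x*sqrt(-3 + sqrt(105))/4) - 5*x^2/2 + 31/14


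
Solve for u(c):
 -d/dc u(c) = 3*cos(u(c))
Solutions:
 u(c) = pi - asin((C1 + exp(6*c))/(C1 - exp(6*c)))
 u(c) = asin((C1 + exp(6*c))/(C1 - exp(6*c)))


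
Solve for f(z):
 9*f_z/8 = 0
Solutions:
 f(z) = C1


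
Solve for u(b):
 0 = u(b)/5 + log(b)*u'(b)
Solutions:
 u(b) = C1*exp(-li(b)/5)


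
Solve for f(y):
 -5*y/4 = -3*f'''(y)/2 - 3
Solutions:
 f(y) = C1 + C2*y + C3*y^2 + 5*y^4/144 - y^3/3


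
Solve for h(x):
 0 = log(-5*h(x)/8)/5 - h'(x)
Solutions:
 -5*Integral(1/(log(-_y) - 3*log(2) + log(5)), (_y, h(x))) = C1 - x


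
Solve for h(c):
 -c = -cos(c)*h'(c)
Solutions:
 h(c) = C1 + Integral(c/cos(c), c)


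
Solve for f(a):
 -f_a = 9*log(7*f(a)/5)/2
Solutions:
 -2*Integral(1/(-log(_y) - log(7) + log(5)), (_y, f(a)))/9 = C1 - a


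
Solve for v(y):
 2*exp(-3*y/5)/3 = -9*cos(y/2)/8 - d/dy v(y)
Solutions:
 v(y) = C1 - 9*sin(y/2)/4 + 10*exp(-3*y/5)/9


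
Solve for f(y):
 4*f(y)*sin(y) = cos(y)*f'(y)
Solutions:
 f(y) = C1/cos(y)^4


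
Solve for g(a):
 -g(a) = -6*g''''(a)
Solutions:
 g(a) = C1*exp(-6^(3/4)*a/6) + C2*exp(6^(3/4)*a/6) + C3*sin(6^(3/4)*a/6) + C4*cos(6^(3/4)*a/6)


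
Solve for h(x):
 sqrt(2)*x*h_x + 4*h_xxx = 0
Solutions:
 h(x) = C1 + Integral(C2*airyai(-sqrt(2)*x/2) + C3*airybi(-sqrt(2)*x/2), x)


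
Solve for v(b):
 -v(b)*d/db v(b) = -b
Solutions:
 v(b) = -sqrt(C1 + b^2)
 v(b) = sqrt(C1 + b^2)


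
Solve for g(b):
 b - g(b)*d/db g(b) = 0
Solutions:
 g(b) = -sqrt(C1 + b^2)
 g(b) = sqrt(C1 + b^2)


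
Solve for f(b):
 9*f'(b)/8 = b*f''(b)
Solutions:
 f(b) = C1 + C2*b^(17/8)


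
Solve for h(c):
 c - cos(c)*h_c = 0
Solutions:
 h(c) = C1 + Integral(c/cos(c), c)


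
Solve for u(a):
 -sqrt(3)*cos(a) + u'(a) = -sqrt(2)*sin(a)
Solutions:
 u(a) = C1 + sqrt(3)*sin(a) + sqrt(2)*cos(a)


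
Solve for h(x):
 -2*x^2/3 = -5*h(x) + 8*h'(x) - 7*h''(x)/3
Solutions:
 h(x) = C1*exp(x*(12 - sqrt(39))/7) + C2*exp(x*(sqrt(39) + 12)/7) + 2*x^2/15 + 32*x/75 + 628/1125


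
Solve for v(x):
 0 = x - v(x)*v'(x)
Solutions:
 v(x) = -sqrt(C1 + x^2)
 v(x) = sqrt(C1 + x^2)


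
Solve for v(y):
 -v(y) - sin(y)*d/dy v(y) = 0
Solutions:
 v(y) = C1*sqrt(cos(y) + 1)/sqrt(cos(y) - 1)


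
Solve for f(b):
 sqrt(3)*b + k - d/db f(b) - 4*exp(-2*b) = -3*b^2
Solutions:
 f(b) = C1 + b^3 + sqrt(3)*b^2/2 + b*k + 2*exp(-2*b)


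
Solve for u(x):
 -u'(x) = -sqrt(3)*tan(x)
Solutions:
 u(x) = C1 - sqrt(3)*log(cos(x))


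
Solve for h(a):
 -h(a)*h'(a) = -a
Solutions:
 h(a) = -sqrt(C1 + a^2)
 h(a) = sqrt(C1 + a^2)


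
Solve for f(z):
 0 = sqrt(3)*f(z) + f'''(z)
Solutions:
 f(z) = C3*exp(-3^(1/6)*z) + (C1*sin(3^(2/3)*z/2) + C2*cos(3^(2/3)*z/2))*exp(3^(1/6)*z/2)


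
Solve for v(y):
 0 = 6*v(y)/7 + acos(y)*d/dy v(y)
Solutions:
 v(y) = C1*exp(-6*Integral(1/acos(y), y)/7)


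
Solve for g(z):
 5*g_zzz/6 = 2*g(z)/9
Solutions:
 g(z) = C3*exp(30^(2/3)*z/15) + (C1*sin(10^(2/3)*3^(1/6)*z/10) + C2*cos(10^(2/3)*3^(1/6)*z/10))*exp(-30^(2/3)*z/30)


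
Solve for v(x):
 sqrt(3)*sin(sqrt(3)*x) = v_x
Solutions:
 v(x) = C1 - cos(sqrt(3)*x)


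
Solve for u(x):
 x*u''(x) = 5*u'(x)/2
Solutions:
 u(x) = C1 + C2*x^(7/2)


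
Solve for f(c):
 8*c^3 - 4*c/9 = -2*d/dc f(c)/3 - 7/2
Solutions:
 f(c) = C1 - 3*c^4 + c^2/3 - 21*c/4


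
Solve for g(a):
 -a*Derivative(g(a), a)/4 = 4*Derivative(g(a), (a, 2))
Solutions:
 g(a) = C1 + C2*erf(sqrt(2)*a/8)


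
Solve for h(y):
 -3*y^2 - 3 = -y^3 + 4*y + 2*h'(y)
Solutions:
 h(y) = C1 + y^4/8 - y^3/2 - y^2 - 3*y/2


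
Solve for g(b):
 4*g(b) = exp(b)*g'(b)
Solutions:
 g(b) = C1*exp(-4*exp(-b))


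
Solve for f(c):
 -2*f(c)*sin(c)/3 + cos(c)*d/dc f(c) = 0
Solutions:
 f(c) = C1/cos(c)^(2/3)


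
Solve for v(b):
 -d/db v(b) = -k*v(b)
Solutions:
 v(b) = C1*exp(b*k)


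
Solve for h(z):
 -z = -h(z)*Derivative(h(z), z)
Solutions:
 h(z) = -sqrt(C1 + z^2)
 h(z) = sqrt(C1 + z^2)


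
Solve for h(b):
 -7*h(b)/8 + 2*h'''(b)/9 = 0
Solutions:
 h(b) = C3*exp(2^(2/3)*63^(1/3)*b/4) + (C1*sin(3*2^(2/3)*3^(1/6)*7^(1/3)*b/8) + C2*cos(3*2^(2/3)*3^(1/6)*7^(1/3)*b/8))*exp(-2^(2/3)*63^(1/3)*b/8)


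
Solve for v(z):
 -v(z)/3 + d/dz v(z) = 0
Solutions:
 v(z) = C1*exp(z/3)


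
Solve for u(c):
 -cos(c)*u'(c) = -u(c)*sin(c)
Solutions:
 u(c) = C1/cos(c)


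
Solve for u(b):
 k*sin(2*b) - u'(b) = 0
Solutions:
 u(b) = C1 - k*cos(2*b)/2


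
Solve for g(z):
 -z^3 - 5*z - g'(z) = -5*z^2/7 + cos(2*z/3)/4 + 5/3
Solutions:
 g(z) = C1 - z^4/4 + 5*z^3/21 - 5*z^2/2 - 5*z/3 - 3*sin(2*z/3)/8


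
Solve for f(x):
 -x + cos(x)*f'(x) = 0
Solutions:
 f(x) = C1 + Integral(x/cos(x), x)


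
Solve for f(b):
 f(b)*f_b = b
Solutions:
 f(b) = -sqrt(C1 + b^2)
 f(b) = sqrt(C1 + b^2)


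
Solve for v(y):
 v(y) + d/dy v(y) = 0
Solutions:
 v(y) = C1*exp(-y)


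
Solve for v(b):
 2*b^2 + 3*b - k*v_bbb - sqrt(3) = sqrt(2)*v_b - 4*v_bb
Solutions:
 v(b) = C1 + C2*exp(b*(2 - sqrt(-sqrt(2)*k + 4))/k) + C3*exp(b*(sqrt(-sqrt(2)*k + 4) + 2)/k) + sqrt(2)*b^3/3 + 3*sqrt(2)*b^2/4 + 4*b^2 - 2*b*k - sqrt(6)*b/2 + 6*b + 16*sqrt(2)*b


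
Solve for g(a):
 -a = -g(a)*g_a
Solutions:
 g(a) = -sqrt(C1 + a^2)
 g(a) = sqrt(C1 + a^2)


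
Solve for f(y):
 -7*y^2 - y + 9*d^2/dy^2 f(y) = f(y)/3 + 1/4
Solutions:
 f(y) = C1*exp(-sqrt(3)*y/9) + C2*exp(sqrt(3)*y/9) - 21*y^2 - 3*y - 4539/4


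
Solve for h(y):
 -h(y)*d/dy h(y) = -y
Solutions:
 h(y) = -sqrt(C1 + y^2)
 h(y) = sqrt(C1 + y^2)


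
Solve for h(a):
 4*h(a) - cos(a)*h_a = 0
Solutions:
 h(a) = C1*(sin(a)^2 + 2*sin(a) + 1)/(sin(a)^2 - 2*sin(a) + 1)


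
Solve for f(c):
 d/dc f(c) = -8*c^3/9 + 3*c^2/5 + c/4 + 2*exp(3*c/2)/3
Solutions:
 f(c) = C1 - 2*c^4/9 + c^3/5 + c^2/8 + 4*exp(3*c/2)/9


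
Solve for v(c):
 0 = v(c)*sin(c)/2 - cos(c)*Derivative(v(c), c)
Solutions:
 v(c) = C1/sqrt(cos(c))


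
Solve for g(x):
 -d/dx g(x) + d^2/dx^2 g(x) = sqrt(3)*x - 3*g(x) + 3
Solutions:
 g(x) = sqrt(3)*x/3 + (C1*sin(sqrt(11)*x/2) + C2*cos(sqrt(11)*x/2))*exp(x/2) + sqrt(3)/9 + 1


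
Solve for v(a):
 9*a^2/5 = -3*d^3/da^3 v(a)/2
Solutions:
 v(a) = C1 + C2*a + C3*a^2 - a^5/50


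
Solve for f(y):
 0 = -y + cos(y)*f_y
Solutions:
 f(y) = C1 + Integral(y/cos(y), y)


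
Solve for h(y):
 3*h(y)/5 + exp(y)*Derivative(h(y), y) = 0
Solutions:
 h(y) = C1*exp(3*exp(-y)/5)


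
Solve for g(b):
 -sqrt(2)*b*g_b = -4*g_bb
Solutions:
 g(b) = C1 + C2*erfi(2^(3/4)*b/4)


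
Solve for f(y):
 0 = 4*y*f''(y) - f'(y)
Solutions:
 f(y) = C1 + C2*y^(5/4)


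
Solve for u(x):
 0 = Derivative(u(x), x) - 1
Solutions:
 u(x) = C1 + x


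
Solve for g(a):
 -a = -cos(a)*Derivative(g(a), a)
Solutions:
 g(a) = C1 + Integral(a/cos(a), a)


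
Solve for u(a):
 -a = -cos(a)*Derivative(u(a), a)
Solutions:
 u(a) = C1 + Integral(a/cos(a), a)


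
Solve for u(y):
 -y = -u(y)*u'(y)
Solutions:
 u(y) = -sqrt(C1 + y^2)
 u(y) = sqrt(C1 + y^2)


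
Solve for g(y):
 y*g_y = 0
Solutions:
 g(y) = C1


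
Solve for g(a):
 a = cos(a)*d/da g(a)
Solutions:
 g(a) = C1 + Integral(a/cos(a), a)


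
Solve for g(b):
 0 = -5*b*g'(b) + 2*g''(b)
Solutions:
 g(b) = C1 + C2*erfi(sqrt(5)*b/2)


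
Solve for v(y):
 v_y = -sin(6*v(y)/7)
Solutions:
 y + 7*log(cos(6*v(y)/7) - 1)/12 - 7*log(cos(6*v(y)/7) + 1)/12 = C1


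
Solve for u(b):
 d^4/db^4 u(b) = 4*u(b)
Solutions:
 u(b) = C1*exp(-sqrt(2)*b) + C2*exp(sqrt(2)*b) + C3*sin(sqrt(2)*b) + C4*cos(sqrt(2)*b)


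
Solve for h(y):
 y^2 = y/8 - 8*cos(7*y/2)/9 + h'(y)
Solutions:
 h(y) = C1 + y^3/3 - y^2/16 + 16*sin(7*y/2)/63


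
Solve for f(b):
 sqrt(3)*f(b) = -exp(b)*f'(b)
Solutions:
 f(b) = C1*exp(sqrt(3)*exp(-b))


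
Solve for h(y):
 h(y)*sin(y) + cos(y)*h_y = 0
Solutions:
 h(y) = C1*cos(y)


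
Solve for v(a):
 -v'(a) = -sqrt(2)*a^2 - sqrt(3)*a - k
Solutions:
 v(a) = C1 + sqrt(2)*a^3/3 + sqrt(3)*a^2/2 + a*k


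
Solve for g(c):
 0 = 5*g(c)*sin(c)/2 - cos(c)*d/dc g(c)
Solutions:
 g(c) = C1/cos(c)^(5/2)


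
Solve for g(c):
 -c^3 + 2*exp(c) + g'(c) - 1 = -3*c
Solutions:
 g(c) = C1 + c^4/4 - 3*c^2/2 + c - 2*exp(c)


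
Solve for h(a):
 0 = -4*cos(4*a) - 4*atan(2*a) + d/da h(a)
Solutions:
 h(a) = C1 + 4*a*atan(2*a) - log(4*a^2 + 1) + sin(4*a)


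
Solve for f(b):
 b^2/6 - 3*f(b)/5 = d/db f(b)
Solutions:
 f(b) = C1*exp(-3*b/5) + 5*b^2/18 - 25*b/27 + 125/81


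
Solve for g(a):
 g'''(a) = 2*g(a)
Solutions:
 g(a) = C3*exp(2^(1/3)*a) + (C1*sin(2^(1/3)*sqrt(3)*a/2) + C2*cos(2^(1/3)*sqrt(3)*a/2))*exp(-2^(1/3)*a/2)


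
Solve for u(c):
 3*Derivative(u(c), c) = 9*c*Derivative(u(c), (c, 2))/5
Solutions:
 u(c) = C1 + C2*c^(8/3)


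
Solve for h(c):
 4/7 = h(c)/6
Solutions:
 h(c) = 24/7


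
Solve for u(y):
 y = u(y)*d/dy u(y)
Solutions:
 u(y) = -sqrt(C1 + y^2)
 u(y) = sqrt(C1 + y^2)


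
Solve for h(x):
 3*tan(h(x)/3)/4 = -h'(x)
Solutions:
 h(x) = -3*asin(C1*exp(-x/4)) + 3*pi
 h(x) = 3*asin(C1*exp(-x/4))


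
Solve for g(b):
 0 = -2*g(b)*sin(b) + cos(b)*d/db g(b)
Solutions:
 g(b) = C1/cos(b)^2


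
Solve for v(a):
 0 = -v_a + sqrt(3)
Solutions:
 v(a) = C1 + sqrt(3)*a


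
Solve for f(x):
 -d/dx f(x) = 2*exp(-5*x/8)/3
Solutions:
 f(x) = C1 + 16*exp(-5*x/8)/15


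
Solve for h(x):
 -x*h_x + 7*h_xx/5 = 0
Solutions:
 h(x) = C1 + C2*erfi(sqrt(70)*x/14)


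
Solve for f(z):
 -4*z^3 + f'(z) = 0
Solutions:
 f(z) = C1 + z^4


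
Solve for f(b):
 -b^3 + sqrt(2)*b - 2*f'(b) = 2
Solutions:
 f(b) = C1 - b^4/8 + sqrt(2)*b^2/4 - b


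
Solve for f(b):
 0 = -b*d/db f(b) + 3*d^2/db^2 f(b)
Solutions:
 f(b) = C1 + C2*erfi(sqrt(6)*b/6)


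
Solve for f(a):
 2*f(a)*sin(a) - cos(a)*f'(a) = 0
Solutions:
 f(a) = C1/cos(a)^2


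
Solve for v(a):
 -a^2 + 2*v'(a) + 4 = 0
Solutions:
 v(a) = C1 + a^3/6 - 2*a


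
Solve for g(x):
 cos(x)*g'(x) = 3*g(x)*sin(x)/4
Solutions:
 g(x) = C1/cos(x)^(3/4)


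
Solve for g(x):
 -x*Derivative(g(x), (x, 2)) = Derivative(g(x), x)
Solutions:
 g(x) = C1 + C2*log(x)


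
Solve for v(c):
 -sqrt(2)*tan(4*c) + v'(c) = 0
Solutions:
 v(c) = C1 - sqrt(2)*log(cos(4*c))/4


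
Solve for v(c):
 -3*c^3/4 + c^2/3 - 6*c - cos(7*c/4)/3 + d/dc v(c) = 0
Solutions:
 v(c) = C1 + 3*c^4/16 - c^3/9 + 3*c^2 + 4*sin(7*c/4)/21


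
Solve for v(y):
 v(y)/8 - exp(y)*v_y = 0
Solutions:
 v(y) = C1*exp(-exp(-y)/8)


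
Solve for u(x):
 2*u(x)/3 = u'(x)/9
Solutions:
 u(x) = C1*exp(6*x)


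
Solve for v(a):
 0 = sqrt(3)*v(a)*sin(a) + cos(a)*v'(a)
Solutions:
 v(a) = C1*cos(a)^(sqrt(3))


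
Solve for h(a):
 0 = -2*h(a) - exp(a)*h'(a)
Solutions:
 h(a) = C1*exp(2*exp(-a))


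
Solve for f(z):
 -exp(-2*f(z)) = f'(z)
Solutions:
 f(z) = log(-sqrt(C1 - 2*z))
 f(z) = log(C1 - 2*z)/2


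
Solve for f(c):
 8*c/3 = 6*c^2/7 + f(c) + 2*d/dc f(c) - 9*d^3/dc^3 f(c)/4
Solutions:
 f(c) = C1*exp(-6^(1/3)*c*(4*6^(1/3)/(sqrt(345) + 27)^(1/3) + (sqrt(345) + 27)^(1/3))/18)*sin(2^(1/3)*3^(1/6)*c*(-3^(2/3)*(sqrt(345) + 27)^(1/3) + 12*2^(1/3)/(sqrt(345) + 27)^(1/3))/18) + C2*exp(-6^(1/3)*c*(4*6^(1/3)/(sqrt(345) + 27)^(1/3) + (sqrt(345) + 27)^(1/3))/18)*cos(2^(1/3)*3^(1/6)*c*(-3^(2/3)*(sqrt(345) + 27)^(1/3) + 12*2^(1/3)/(sqrt(345) + 27)^(1/3))/18) + C3*exp(6^(1/3)*c*(4*6^(1/3)/(sqrt(345) + 27)^(1/3) + (sqrt(345) + 27)^(1/3))/9) - 6*c^2/7 + 128*c/21 - 256/21


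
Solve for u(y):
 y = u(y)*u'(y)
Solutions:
 u(y) = -sqrt(C1 + y^2)
 u(y) = sqrt(C1 + y^2)


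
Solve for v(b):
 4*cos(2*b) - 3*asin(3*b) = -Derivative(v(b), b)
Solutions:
 v(b) = C1 + 3*b*asin(3*b) + sqrt(1 - 9*b^2) - 2*sin(2*b)


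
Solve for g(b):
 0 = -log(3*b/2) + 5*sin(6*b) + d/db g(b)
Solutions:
 g(b) = C1 + b*log(b) - b - b*log(2) + b*log(3) + 5*cos(6*b)/6


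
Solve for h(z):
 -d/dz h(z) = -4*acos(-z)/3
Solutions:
 h(z) = C1 + 4*z*acos(-z)/3 + 4*sqrt(1 - z^2)/3


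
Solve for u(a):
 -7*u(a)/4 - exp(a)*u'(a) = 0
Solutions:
 u(a) = C1*exp(7*exp(-a)/4)


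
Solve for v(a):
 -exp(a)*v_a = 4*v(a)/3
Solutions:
 v(a) = C1*exp(4*exp(-a)/3)


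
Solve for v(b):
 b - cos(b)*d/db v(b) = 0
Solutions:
 v(b) = C1 + Integral(b/cos(b), b)


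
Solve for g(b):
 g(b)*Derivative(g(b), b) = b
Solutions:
 g(b) = -sqrt(C1 + b^2)
 g(b) = sqrt(C1 + b^2)


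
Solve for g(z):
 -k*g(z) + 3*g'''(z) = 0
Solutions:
 g(z) = C1*exp(3^(2/3)*k^(1/3)*z/3) + C2*exp(k^(1/3)*z*(-3^(2/3) + 3*3^(1/6)*I)/6) + C3*exp(-k^(1/3)*z*(3^(2/3) + 3*3^(1/6)*I)/6)


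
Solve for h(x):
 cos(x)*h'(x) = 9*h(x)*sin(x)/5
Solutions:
 h(x) = C1/cos(x)^(9/5)


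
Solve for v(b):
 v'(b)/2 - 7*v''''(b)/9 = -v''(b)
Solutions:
 v(b) = C1 + C2*exp(-42^(1/3)*b*(2*42^(1/3)/(sqrt(105) + 21)^(1/3) + (sqrt(105) + 21)^(1/3))/28)*sin(14^(1/3)*3^(1/6)*b*(-3^(2/3)*(sqrt(105) + 21)^(1/3) + 6*14^(1/3)/(sqrt(105) + 21)^(1/3))/28) + C3*exp(-42^(1/3)*b*(2*42^(1/3)/(sqrt(105) + 21)^(1/3) + (sqrt(105) + 21)^(1/3))/28)*cos(14^(1/3)*3^(1/6)*b*(-3^(2/3)*(sqrt(105) + 21)^(1/3) + 6*14^(1/3)/(sqrt(105) + 21)^(1/3))/28) + C4*exp(42^(1/3)*b*(2*42^(1/3)/(sqrt(105) + 21)^(1/3) + (sqrt(105) + 21)^(1/3))/14)


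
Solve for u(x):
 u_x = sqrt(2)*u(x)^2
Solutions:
 u(x) = -1/(C1 + sqrt(2)*x)


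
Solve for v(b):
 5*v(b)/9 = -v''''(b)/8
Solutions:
 v(b) = (C1*sin(10^(1/4)*sqrt(3)*b/3) + C2*cos(10^(1/4)*sqrt(3)*b/3))*exp(-10^(1/4)*sqrt(3)*b/3) + (C3*sin(10^(1/4)*sqrt(3)*b/3) + C4*cos(10^(1/4)*sqrt(3)*b/3))*exp(10^(1/4)*sqrt(3)*b/3)


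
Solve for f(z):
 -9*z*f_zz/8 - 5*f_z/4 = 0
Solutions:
 f(z) = C1 + C2/z^(1/9)


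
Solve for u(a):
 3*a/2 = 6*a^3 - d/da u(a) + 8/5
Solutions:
 u(a) = C1 + 3*a^4/2 - 3*a^2/4 + 8*a/5


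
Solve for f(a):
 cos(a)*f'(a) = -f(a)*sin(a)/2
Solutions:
 f(a) = C1*sqrt(cos(a))


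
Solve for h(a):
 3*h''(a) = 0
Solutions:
 h(a) = C1 + C2*a


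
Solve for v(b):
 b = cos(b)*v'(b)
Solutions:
 v(b) = C1 + Integral(b/cos(b), b)


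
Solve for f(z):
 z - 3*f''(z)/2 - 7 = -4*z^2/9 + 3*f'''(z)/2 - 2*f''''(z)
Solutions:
 f(z) = C1 + C2*z + C3*exp(z*(3 - sqrt(57))/8) + C4*exp(z*(3 + sqrt(57))/8) + 2*z^4/81 + z^3/81 - 160*z^2/81


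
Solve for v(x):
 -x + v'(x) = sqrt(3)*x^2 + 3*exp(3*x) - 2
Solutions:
 v(x) = C1 + sqrt(3)*x^3/3 + x^2/2 - 2*x + exp(3*x)


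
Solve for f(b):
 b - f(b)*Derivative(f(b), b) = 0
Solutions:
 f(b) = -sqrt(C1 + b^2)
 f(b) = sqrt(C1 + b^2)


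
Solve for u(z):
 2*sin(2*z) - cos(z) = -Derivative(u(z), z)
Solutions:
 u(z) = C1 + sin(z) + cos(2*z)


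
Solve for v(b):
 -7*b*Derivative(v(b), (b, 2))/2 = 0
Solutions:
 v(b) = C1 + C2*b


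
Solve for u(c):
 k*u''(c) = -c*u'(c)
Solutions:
 u(c) = C1 + C2*sqrt(k)*erf(sqrt(2)*c*sqrt(1/k)/2)


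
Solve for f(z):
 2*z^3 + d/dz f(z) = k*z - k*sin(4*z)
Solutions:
 f(z) = C1 + k*z^2/2 + k*cos(4*z)/4 - z^4/2


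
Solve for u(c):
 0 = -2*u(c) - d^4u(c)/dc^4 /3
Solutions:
 u(c) = (C1*sin(2^(3/4)*3^(1/4)*c/2) + C2*cos(2^(3/4)*3^(1/4)*c/2))*exp(-2^(3/4)*3^(1/4)*c/2) + (C3*sin(2^(3/4)*3^(1/4)*c/2) + C4*cos(2^(3/4)*3^(1/4)*c/2))*exp(2^(3/4)*3^(1/4)*c/2)


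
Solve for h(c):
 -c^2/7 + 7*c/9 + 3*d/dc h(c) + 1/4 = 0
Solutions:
 h(c) = C1 + c^3/63 - 7*c^2/54 - c/12


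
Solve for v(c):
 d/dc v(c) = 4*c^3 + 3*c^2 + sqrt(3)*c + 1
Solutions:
 v(c) = C1 + c^4 + c^3 + sqrt(3)*c^2/2 + c


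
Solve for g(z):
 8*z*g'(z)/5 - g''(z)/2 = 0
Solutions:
 g(z) = C1 + C2*erfi(2*sqrt(10)*z/5)


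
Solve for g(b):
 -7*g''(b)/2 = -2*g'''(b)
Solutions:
 g(b) = C1 + C2*b + C3*exp(7*b/4)


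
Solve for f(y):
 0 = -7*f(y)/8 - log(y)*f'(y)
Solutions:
 f(y) = C1*exp(-7*li(y)/8)


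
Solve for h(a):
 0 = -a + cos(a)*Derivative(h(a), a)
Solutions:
 h(a) = C1 + Integral(a/cos(a), a)


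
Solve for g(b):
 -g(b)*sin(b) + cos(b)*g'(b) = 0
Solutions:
 g(b) = C1/cos(b)


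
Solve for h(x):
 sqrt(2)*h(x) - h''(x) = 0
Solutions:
 h(x) = C1*exp(-2^(1/4)*x) + C2*exp(2^(1/4)*x)


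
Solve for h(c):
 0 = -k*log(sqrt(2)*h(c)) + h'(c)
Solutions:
 Integral(1/(2*log(_y) + log(2)), (_y, h(c))) = C1 + c*k/2


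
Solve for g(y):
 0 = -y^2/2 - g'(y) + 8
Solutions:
 g(y) = C1 - y^3/6 + 8*y


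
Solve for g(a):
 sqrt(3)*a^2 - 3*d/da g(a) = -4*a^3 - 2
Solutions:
 g(a) = C1 + a^4/3 + sqrt(3)*a^3/9 + 2*a/3


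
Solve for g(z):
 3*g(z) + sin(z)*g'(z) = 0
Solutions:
 g(z) = C1*(cos(z) + 1)^(3/2)/(cos(z) - 1)^(3/2)


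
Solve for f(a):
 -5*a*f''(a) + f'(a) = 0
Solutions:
 f(a) = C1 + C2*a^(6/5)


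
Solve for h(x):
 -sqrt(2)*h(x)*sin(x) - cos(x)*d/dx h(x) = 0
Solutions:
 h(x) = C1*cos(x)^(sqrt(2))


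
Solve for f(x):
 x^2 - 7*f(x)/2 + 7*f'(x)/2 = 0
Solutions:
 f(x) = C1*exp(x) + 2*x^2/7 + 4*x/7 + 4/7


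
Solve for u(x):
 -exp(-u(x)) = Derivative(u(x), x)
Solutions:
 u(x) = log(C1 - x)


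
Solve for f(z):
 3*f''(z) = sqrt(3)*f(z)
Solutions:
 f(z) = C1*exp(-3^(3/4)*z/3) + C2*exp(3^(3/4)*z/3)


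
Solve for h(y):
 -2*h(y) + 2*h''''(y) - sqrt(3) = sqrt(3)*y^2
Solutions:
 h(y) = C1*exp(-y) + C2*exp(y) + C3*sin(y) + C4*cos(y) - sqrt(3)*y^2/2 - sqrt(3)/2


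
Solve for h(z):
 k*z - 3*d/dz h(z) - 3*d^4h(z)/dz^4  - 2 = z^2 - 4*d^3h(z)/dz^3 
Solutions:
 h(z) = C1 + C2*exp(z*(32*2^(1/3)/(27*sqrt(473) + 601)^(1/3) + 16 + 2^(2/3)*(27*sqrt(473) + 601)^(1/3))/36)*sin(2^(1/3)*sqrt(3)*z*(-2^(1/3)*(27*sqrt(473) + 601)^(1/3) + 32/(27*sqrt(473) + 601)^(1/3))/36) + C3*exp(z*(32*2^(1/3)/(27*sqrt(473) + 601)^(1/3) + 16 + 2^(2/3)*(27*sqrt(473) + 601)^(1/3))/36)*cos(2^(1/3)*sqrt(3)*z*(-2^(1/3)*(27*sqrt(473) + 601)^(1/3) + 32/(27*sqrt(473) + 601)^(1/3))/36) + C4*exp(z*(-2^(2/3)*(27*sqrt(473) + 601)^(1/3) - 32*2^(1/3)/(27*sqrt(473) + 601)^(1/3) + 8)/18) + k*z^2/6 - z^3/9 - 14*z/9


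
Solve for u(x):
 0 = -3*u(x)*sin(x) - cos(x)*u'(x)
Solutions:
 u(x) = C1*cos(x)^3


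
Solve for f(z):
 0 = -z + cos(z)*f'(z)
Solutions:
 f(z) = C1 + Integral(z/cos(z), z)


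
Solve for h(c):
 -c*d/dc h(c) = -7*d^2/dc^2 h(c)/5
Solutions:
 h(c) = C1 + C2*erfi(sqrt(70)*c/14)


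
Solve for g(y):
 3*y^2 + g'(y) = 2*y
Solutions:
 g(y) = C1 - y^3 + y^2


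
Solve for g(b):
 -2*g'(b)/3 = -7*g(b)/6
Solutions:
 g(b) = C1*exp(7*b/4)


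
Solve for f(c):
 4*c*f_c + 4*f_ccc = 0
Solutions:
 f(c) = C1 + Integral(C2*airyai(-c) + C3*airybi(-c), c)


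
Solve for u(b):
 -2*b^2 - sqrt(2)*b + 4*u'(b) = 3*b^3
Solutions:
 u(b) = C1 + 3*b^4/16 + b^3/6 + sqrt(2)*b^2/8


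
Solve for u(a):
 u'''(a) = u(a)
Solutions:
 u(a) = C3*exp(a) + (C1*sin(sqrt(3)*a/2) + C2*cos(sqrt(3)*a/2))*exp(-a/2)


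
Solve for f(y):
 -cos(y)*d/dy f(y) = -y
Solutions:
 f(y) = C1 + Integral(y/cos(y), y)


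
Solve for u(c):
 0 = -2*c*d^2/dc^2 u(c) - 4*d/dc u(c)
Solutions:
 u(c) = C1 + C2/c


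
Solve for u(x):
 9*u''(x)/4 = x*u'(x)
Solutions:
 u(x) = C1 + C2*erfi(sqrt(2)*x/3)


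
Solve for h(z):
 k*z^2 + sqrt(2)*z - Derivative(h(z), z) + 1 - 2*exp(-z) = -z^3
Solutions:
 h(z) = C1 + k*z^3/3 + z^4/4 + sqrt(2)*z^2/2 + z + 2*exp(-z)


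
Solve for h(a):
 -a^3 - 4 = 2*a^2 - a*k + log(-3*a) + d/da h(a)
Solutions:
 h(a) = C1 - a^4/4 - 2*a^3/3 + a^2*k/2 - a*log(-a) + a*(-3 - log(3))


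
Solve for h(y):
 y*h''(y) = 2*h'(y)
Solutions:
 h(y) = C1 + C2*y^3


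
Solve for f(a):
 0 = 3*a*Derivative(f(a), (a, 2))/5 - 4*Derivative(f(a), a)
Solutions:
 f(a) = C1 + C2*a^(23/3)


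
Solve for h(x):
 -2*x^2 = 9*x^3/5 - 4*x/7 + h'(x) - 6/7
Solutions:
 h(x) = C1 - 9*x^4/20 - 2*x^3/3 + 2*x^2/7 + 6*x/7


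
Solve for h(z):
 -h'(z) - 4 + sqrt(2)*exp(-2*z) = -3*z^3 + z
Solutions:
 h(z) = C1 + 3*z^4/4 - z^2/2 - 4*z - sqrt(2)*exp(-2*z)/2


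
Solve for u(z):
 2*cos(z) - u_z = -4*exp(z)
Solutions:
 u(z) = C1 + 4*exp(z) + 2*sin(z)


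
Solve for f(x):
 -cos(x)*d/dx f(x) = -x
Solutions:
 f(x) = C1 + Integral(x/cos(x), x)


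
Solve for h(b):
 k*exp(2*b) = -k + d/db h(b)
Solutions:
 h(b) = C1 + b*k + k*exp(2*b)/2


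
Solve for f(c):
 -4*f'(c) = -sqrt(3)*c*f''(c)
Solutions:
 f(c) = C1 + C2*c^(1 + 4*sqrt(3)/3)


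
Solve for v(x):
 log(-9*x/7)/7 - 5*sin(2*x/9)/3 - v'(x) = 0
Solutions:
 v(x) = C1 + x*log(-x)/7 - x*log(7)/7 - x/7 + 2*x*log(3)/7 + 15*cos(2*x/9)/2


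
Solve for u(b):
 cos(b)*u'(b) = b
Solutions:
 u(b) = C1 + Integral(b/cos(b), b)


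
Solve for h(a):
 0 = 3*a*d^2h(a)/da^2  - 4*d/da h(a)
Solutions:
 h(a) = C1 + C2*a^(7/3)


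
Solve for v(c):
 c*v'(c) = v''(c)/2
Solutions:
 v(c) = C1 + C2*erfi(c)


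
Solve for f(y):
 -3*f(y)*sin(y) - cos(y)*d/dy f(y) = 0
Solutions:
 f(y) = C1*cos(y)^3


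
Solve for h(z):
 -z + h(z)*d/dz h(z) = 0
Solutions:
 h(z) = -sqrt(C1 + z^2)
 h(z) = sqrt(C1 + z^2)


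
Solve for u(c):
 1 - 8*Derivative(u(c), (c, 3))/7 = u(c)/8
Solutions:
 u(c) = C3*exp(-7^(1/3)*c/4) + (C1*sin(sqrt(3)*7^(1/3)*c/8) + C2*cos(sqrt(3)*7^(1/3)*c/8))*exp(7^(1/3)*c/8) + 8


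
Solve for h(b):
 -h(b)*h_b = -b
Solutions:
 h(b) = -sqrt(C1 + b^2)
 h(b) = sqrt(C1 + b^2)


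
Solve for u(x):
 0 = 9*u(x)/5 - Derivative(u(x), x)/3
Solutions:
 u(x) = C1*exp(27*x/5)


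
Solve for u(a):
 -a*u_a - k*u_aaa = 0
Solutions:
 u(a) = C1 + Integral(C2*airyai(a*(-1/k)^(1/3)) + C3*airybi(a*(-1/k)^(1/3)), a)


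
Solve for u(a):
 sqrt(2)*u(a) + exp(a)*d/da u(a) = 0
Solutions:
 u(a) = C1*exp(sqrt(2)*exp(-a))


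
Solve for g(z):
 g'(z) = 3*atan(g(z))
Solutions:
 Integral(1/atan(_y), (_y, g(z))) = C1 + 3*z


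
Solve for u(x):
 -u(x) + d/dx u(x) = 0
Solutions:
 u(x) = C1*exp(x)


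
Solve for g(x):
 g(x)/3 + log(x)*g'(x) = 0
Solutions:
 g(x) = C1*exp(-li(x)/3)


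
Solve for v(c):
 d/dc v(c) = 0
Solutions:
 v(c) = C1


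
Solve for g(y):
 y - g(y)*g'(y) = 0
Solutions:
 g(y) = -sqrt(C1 + y^2)
 g(y) = sqrt(C1 + y^2)


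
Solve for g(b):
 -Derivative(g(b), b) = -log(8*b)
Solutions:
 g(b) = C1 + b*log(b) - b + b*log(8)


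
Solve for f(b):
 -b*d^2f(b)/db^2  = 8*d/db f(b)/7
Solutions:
 f(b) = C1 + C2/b^(1/7)


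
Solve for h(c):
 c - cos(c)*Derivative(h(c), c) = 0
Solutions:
 h(c) = C1 + Integral(c/cos(c), c)


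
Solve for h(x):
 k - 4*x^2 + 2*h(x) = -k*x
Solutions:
 h(x) = -k*x/2 - k/2 + 2*x^2


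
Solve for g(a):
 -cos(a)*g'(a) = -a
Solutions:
 g(a) = C1 + Integral(a/cos(a), a)


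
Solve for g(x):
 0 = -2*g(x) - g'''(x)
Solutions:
 g(x) = C3*exp(-2^(1/3)*x) + (C1*sin(2^(1/3)*sqrt(3)*x/2) + C2*cos(2^(1/3)*sqrt(3)*x/2))*exp(2^(1/3)*x/2)


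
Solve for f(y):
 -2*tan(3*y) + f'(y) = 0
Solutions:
 f(y) = C1 - 2*log(cos(3*y))/3


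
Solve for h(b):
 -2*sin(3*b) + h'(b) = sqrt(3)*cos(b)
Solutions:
 h(b) = C1 + sqrt(3)*sin(b) - 2*cos(3*b)/3


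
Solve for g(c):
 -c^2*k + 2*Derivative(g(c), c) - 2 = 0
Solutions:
 g(c) = C1 + c^3*k/6 + c


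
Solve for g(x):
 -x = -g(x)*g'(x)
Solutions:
 g(x) = -sqrt(C1 + x^2)
 g(x) = sqrt(C1 + x^2)


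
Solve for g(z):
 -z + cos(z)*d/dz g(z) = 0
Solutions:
 g(z) = C1 + Integral(z/cos(z), z)


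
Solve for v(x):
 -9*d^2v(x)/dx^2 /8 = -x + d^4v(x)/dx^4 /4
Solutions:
 v(x) = C1 + C2*x + C3*sin(3*sqrt(2)*x/2) + C4*cos(3*sqrt(2)*x/2) + 4*x^3/27


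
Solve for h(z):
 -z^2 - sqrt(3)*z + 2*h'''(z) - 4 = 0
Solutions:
 h(z) = C1 + C2*z + C3*z^2 + z^5/120 + sqrt(3)*z^4/48 + z^3/3


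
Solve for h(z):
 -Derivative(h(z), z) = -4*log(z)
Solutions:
 h(z) = C1 + 4*z*log(z) - 4*z


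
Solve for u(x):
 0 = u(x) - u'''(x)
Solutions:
 u(x) = C3*exp(x) + (C1*sin(sqrt(3)*x/2) + C2*cos(sqrt(3)*x/2))*exp(-x/2)


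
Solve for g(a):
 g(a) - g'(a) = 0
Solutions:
 g(a) = C1*exp(a)


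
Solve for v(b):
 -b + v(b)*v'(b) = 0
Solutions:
 v(b) = -sqrt(C1 + b^2)
 v(b) = sqrt(C1 + b^2)


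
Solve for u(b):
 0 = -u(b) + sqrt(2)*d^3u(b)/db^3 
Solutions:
 u(b) = C3*exp(2^(5/6)*b/2) + (C1*sin(2^(5/6)*sqrt(3)*b/4) + C2*cos(2^(5/6)*sqrt(3)*b/4))*exp(-2^(5/6)*b/4)


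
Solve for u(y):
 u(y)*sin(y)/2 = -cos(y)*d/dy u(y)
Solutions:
 u(y) = C1*sqrt(cos(y))


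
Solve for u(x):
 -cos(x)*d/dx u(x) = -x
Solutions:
 u(x) = C1 + Integral(x/cos(x), x)


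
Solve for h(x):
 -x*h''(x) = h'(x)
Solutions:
 h(x) = C1 + C2*log(x)


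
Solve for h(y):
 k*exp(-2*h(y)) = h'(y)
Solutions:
 h(y) = log(-sqrt(C1 + 2*k*y))
 h(y) = log(C1 + 2*k*y)/2


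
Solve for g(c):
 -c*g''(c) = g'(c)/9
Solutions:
 g(c) = C1 + C2*c^(8/9)


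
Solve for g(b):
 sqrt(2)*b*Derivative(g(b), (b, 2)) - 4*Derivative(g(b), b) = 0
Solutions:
 g(b) = C1 + C2*b^(1 + 2*sqrt(2))


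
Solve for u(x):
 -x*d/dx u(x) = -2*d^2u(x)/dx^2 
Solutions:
 u(x) = C1 + C2*erfi(x/2)


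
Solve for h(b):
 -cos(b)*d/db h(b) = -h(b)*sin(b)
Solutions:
 h(b) = C1/cos(b)


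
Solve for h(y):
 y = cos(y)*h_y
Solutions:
 h(y) = C1 + Integral(y/cos(y), y)


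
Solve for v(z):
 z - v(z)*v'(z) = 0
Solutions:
 v(z) = -sqrt(C1 + z^2)
 v(z) = sqrt(C1 + z^2)


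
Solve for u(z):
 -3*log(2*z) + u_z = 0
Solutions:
 u(z) = C1 + 3*z*log(z) - 3*z + z*log(8)


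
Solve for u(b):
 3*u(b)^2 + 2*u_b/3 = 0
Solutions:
 u(b) = 2/(C1 + 9*b)


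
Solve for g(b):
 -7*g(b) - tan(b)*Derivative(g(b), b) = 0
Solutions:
 g(b) = C1/sin(b)^7


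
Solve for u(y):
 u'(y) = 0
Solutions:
 u(y) = C1


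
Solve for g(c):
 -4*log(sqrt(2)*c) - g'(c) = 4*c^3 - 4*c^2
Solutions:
 g(c) = C1 - c^4 + 4*c^3/3 - 4*c*log(c) - c*log(4) + 4*c


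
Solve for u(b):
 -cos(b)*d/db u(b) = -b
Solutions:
 u(b) = C1 + Integral(b/cos(b), b)


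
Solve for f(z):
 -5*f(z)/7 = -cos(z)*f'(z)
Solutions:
 f(z) = C1*(sin(z) + 1)^(5/14)/(sin(z) - 1)^(5/14)


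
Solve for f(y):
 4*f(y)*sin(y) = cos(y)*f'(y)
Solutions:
 f(y) = C1/cos(y)^4


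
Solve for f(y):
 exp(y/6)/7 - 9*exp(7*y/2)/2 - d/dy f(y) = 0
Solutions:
 f(y) = C1 + 6*exp(y/6)/7 - 9*exp(7*y/2)/7


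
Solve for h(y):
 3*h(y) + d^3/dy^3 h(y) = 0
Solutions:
 h(y) = C3*exp(-3^(1/3)*y) + (C1*sin(3^(5/6)*y/2) + C2*cos(3^(5/6)*y/2))*exp(3^(1/3)*y/2)


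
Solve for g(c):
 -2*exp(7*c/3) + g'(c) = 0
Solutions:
 g(c) = C1 + 6*exp(7*c/3)/7


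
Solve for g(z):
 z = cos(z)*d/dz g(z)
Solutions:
 g(z) = C1 + Integral(z/cos(z), z)


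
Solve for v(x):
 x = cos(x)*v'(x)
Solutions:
 v(x) = C1 + Integral(x/cos(x), x)


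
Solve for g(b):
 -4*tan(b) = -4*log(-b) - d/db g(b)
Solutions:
 g(b) = C1 - 4*b*log(-b) + 4*b - 4*log(cos(b))


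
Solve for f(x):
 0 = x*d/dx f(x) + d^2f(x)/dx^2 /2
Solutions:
 f(x) = C1 + C2*erf(x)


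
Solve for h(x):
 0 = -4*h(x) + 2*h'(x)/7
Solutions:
 h(x) = C1*exp(14*x)


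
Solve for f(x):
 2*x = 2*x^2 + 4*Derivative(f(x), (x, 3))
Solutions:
 f(x) = C1 + C2*x + C3*x^2 - x^5/120 + x^4/48


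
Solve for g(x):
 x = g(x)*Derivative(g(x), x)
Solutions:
 g(x) = -sqrt(C1 + x^2)
 g(x) = sqrt(C1 + x^2)


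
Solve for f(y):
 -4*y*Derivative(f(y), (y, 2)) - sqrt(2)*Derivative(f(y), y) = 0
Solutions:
 f(y) = C1 + C2*y^(1 - sqrt(2)/4)


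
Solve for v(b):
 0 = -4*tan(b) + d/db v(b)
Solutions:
 v(b) = C1 - 4*log(cos(b))


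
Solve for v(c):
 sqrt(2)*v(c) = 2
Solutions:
 v(c) = sqrt(2)


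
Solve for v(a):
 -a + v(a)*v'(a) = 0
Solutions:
 v(a) = -sqrt(C1 + a^2)
 v(a) = sqrt(C1 + a^2)


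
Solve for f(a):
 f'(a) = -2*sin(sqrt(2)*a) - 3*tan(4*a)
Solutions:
 f(a) = C1 + 3*log(cos(4*a))/4 + sqrt(2)*cos(sqrt(2)*a)


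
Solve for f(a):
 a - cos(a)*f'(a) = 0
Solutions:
 f(a) = C1 + Integral(a/cos(a), a)


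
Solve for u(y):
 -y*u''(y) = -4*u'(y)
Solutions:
 u(y) = C1 + C2*y^5


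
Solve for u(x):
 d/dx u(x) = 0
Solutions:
 u(x) = C1


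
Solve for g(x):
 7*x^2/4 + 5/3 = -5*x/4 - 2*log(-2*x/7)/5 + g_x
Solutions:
 g(x) = C1 + 7*x^3/12 + 5*x^2/8 + 2*x*log(-x)/5 + x*(-6*log(7) + 6*log(2) + 19)/15


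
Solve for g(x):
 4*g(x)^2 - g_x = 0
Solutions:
 g(x) = -1/(C1 + 4*x)


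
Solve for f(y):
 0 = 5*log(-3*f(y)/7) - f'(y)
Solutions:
 -Integral(1/(log(-_y) - log(7) + log(3)), (_y, f(y)))/5 = C1 - y


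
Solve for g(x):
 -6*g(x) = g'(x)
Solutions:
 g(x) = C1*exp(-6*x)


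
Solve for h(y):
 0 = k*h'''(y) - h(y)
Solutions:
 h(y) = C1*exp(y*(1/k)^(1/3)) + C2*exp(y*(-1 + sqrt(3)*I)*(1/k)^(1/3)/2) + C3*exp(-y*(1 + sqrt(3)*I)*(1/k)^(1/3)/2)


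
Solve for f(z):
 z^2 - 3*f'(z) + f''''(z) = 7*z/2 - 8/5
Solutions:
 f(z) = C1 + C4*exp(3^(1/3)*z) + z^3/9 - 7*z^2/12 + 8*z/15 + (C2*sin(3^(5/6)*z/2) + C3*cos(3^(5/6)*z/2))*exp(-3^(1/3)*z/2)


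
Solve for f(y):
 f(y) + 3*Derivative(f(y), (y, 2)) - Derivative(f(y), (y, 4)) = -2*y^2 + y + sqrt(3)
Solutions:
 f(y) = C1*exp(-sqrt(2)*y*sqrt(3 + sqrt(13))/2) + C2*exp(sqrt(2)*y*sqrt(3 + sqrt(13))/2) + C3*sin(sqrt(2)*y*sqrt(-3 + sqrt(13))/2) + C4*cos(sqrt(2)*y*sqrt(-3 + sqrt(13))/2) - 2*y^2 + y + sqrt(3) + 12


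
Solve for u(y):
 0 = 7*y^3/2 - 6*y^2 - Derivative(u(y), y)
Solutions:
 u(y) = C1 + 7*y^4/8 - 2*y^3


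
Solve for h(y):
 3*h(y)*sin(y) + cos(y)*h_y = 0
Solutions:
 h(y) = C1*cos(y)^3


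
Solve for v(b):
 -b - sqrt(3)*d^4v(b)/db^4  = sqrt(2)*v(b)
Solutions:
 v(b) = -sqrt(2)*b/2 + (C1*sin(2^(5/8)*3^(7/8)*b/6) + C2*cos(2^(5/8)*3^(7/8)*b/6))*exp(-2^(5/8)*3^(7/8)*b/6) + (C3*sin(2^(5/8)*3^(7/8)*b/6) + C4*cos(2^(5/8)*3^(7/8)*b/6))*exp(2^(5/8)*3^(7/8)*b/6)


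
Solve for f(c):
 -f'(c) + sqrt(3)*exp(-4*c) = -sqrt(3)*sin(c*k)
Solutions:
 f(c) = C1 - sqrt(3)*exp(-4*c)/4 - sqrt(3)*cos(c*k)/k


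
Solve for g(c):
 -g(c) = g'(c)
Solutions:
 g(c) = C1*exp(-c)


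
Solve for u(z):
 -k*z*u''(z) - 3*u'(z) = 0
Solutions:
 u(z) = C1 + z^(((re(k) - 3)*re(k) + im(k)^2)/(re(k)^2 + im(k)^2))*(C2*sin(3*log(z)*Abs(im(k))/(re(k)^2 + im(k)^2)) + C3*cos(3*log(z)*im(k)/(re(k)^2 + im(k)^2)))


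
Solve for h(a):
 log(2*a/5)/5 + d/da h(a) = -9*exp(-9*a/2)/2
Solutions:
 h(a) = C1 - a*log(a)/5 + a*(-log(2) + 1 + log(5))/5 + exp(-9*a/2)


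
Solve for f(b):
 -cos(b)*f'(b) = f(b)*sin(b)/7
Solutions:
 f(b) = C1*cos(b)^(1/7)


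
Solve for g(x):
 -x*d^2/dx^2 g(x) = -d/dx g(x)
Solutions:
 g(x) = C1 + C2*x^2


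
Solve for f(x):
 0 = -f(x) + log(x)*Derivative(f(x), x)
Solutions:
 f(x) = C1*exp(li(x))


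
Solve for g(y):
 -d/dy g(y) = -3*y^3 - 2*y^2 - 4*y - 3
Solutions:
 g(y) = C1 + 3*y^4/4 + 2*y^3/3 + 2*y^2 + 3*y


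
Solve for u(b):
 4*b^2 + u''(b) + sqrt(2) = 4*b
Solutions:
 u(b) = C1 + C2*b - b^4/3 + 2*b^3/3 - sqrt(2)*b^2/2


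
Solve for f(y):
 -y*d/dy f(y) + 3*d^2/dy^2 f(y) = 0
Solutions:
 f(y) = C1 + C2*erfi(sqrt(6)*y/6)


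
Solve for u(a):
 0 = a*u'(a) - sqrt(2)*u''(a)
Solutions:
 u(a) = C1 + C2*erfi(2^(1/4)*a/2)


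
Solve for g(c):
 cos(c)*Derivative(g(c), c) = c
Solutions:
 g(c) = C1 + Integral(c/cos(c), c)


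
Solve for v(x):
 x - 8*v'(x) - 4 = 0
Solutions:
 v(x) = C1 + x^2/16 - x/2


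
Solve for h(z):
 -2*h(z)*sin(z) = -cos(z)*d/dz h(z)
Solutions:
 h(z) = C1/cos(z)^2


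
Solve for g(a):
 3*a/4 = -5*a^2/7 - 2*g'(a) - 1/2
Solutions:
 g(a) = C1 - 5*a^3/42 - 3*a^2/16 - a/4


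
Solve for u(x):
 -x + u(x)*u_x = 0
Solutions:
 u(x) = -sqrt(C1 + x^2)
 u(x) = sqrt(C1 + x^2)


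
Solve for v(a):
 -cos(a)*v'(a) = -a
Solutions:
 v(a) = C1 + Integral(a/cos(a), a)


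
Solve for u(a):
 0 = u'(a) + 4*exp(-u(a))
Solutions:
 u(a) = log(C1 - 4*a)


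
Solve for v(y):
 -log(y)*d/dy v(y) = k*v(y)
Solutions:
 v(y) = C1*exp(-k*li(y))


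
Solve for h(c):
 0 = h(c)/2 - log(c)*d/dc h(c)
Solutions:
 h(c) = C1*exp(li(c)/2)


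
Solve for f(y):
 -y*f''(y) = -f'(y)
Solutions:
 f(y) = C1 + C2*y^2


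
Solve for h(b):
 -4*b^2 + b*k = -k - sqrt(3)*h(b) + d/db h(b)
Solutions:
 h(b) = C1*exp(sqrt(3)*b) + 4*sqrt(3)*b^2/3 - sqrt(3)*b*k/3 + 8*b/3 - sqrt(3)*k/3 - k/3 + 8*sqrt(3)/9


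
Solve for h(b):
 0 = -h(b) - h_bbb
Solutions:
 h(b) = C3*exp(-b) + (C1*sin(sqrt(3)*b/2) + C2*cos(sqrt(3)*b/2))*exp(b/2)


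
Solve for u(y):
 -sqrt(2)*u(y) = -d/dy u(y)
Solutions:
 u(y) = C1*exp(sqrt(2)*y)


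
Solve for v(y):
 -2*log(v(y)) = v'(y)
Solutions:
 li(v(y)) = C1 - 2*y


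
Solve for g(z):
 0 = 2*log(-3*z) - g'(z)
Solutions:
 g(z) = C1 + 2*z*log(-z) + 2*z*(-1 + log(3))


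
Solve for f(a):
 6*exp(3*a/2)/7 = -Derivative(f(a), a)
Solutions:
 f(a) = C1 - 4*exp(3*a/2)/7


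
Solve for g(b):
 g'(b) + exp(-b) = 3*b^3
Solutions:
 g(b) = C1 + 3*b^4/4 + exp(-b)


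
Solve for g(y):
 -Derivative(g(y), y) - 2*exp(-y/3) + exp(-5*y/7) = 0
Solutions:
 g(y) = C1 + 6*exp(-y/3) - 7*exp(-5*y/7)/5


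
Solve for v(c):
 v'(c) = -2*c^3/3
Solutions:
 v(c) = C1 - c^4/6


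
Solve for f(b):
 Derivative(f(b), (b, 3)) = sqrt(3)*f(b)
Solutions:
 f(b) = C3*exp(3^(1/6)*b) + (C1*sin(3^(2/3)*b/2) + C2*cos(3^(2/3)*b/2))*exp(-3^(1/6)*b/2)


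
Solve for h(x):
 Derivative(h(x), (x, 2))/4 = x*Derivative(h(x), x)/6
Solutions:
 h(x) = C1 + C2*erfi(sqrt(3)*x/3)


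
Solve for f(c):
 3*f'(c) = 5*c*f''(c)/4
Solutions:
 f(c) = C1 + C2*c^(17/5)


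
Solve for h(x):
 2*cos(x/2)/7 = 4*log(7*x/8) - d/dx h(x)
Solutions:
 h(x) = C1 + 4*x*log(x) - 12*x*log(2) - 4*x + 4*x*log(7) - 4*sin(x/2)/7


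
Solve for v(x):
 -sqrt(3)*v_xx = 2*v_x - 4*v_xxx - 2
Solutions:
 v(x) = C1 + C2*exp(x*(sqrt(3) + sqrt(35))/8) + C3*exp(x*(-sqrt(35) + sqrt(3))/8) + x


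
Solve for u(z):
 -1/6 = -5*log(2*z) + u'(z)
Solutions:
 u(z) = C1 + 5*z*log(z) - 31*z/6 + z*log(32)


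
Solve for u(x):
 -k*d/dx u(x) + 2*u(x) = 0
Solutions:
 u(x) = C1*exp(2*x/k)


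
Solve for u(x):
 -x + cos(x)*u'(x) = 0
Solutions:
 u(x) = C1 + Integral(x/cos(x), x)


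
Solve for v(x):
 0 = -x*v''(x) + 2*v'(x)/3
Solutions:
 v(x) = C1 + C2*x^(5/3)


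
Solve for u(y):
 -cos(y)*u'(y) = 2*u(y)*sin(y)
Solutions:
 u(y) = C1*cos(y)^2


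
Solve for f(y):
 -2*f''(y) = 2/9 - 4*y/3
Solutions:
 f(y) = C1 + C2*y + y^3/9 - y^2/18


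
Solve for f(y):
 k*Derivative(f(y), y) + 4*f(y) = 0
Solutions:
 f(y) = C1*exp(-4*y/k)


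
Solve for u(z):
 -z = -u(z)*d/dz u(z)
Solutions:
 u(z) = -sqrt(C1 + z^2)
 u(z) = sqrt(C1 + z^2)


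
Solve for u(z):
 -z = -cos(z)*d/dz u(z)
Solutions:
 u(z) = C1 + Integral(z/cos(z), z)


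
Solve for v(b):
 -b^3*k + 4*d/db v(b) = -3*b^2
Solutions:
 v(b) = C1 + b^4*k/16 - b^3/4


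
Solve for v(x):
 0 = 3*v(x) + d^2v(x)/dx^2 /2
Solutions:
 v(x) = C1*sin(sqrt(6)*x) + C2*cos(sqrt(6)*x)


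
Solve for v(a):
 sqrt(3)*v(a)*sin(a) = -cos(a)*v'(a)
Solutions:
 v(a) = C1*cos(a)^(sqrt(3))


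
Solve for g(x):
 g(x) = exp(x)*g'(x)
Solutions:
 g(x) = C1*exp(-exp(-x))


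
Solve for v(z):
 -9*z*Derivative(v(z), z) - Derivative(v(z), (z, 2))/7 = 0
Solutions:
 v(z) = C1 + C2*erf(3*sqrt(14)*z/2)


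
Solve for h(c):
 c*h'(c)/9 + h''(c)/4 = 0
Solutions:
 h(c) = C1 + C2*erf(sqrt(2)*c/3)


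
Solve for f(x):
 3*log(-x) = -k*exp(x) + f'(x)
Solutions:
 f(x) = C1 + k*exp(x) + 3*x*log(-x) - 3*x


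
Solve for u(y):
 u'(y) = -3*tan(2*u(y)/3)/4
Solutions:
 u(y) = -3*asin(C1*exp(-y/2))/2 + 3*pi/2
 u(y) = 3*asin(C1*exp(-y/2))/2


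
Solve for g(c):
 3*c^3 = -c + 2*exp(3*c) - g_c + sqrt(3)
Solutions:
 g(c) = C1 - 3*c^4/4 - c^2/2 + sqrt(3)*c + 2*exp(3*c)/3


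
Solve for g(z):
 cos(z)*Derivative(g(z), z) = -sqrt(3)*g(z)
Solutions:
 g(z) = C1*(sin(z) - 1)^(sqrt(3)/2)/(sin(z) + 1)^(sqrt(3)/2)


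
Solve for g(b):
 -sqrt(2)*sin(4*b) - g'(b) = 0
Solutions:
 g(b) = C1 + sqrt(2)*cos(4*b)/4


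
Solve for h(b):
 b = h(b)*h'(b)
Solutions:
 h(b) = -sqrt(C1 + b^2)
 h(b) = sqrt(C1 + b^2)


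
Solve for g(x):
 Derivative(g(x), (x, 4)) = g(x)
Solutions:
 g(x) = C1*exp(-x) + C2*exp(x) + C3*sin(x) + C4*cos(x)


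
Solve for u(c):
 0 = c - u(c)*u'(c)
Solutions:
 u(c) = -sqrt(C1 + c^2)
 u(c) = sqrt(C1 + c^2)


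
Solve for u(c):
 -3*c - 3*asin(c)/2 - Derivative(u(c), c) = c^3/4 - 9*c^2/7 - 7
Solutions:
 u(c) = C1 - c^4/16 + 3*c^3/7 - 3*c^2/2 - 3*c*asin(c)/2 + 7*c - 3*sqrt(1 - c^2)/2


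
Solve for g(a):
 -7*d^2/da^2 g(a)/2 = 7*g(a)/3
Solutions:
 g(a) = C1*sin(sqrt(6)*a/3) + C2*cos(sqrt(6)*a/3)


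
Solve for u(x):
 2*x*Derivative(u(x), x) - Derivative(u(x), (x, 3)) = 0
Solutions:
 u(x) = C1 + Integral(C2*airyai(2^(1/3)*x) + C3*airybi(2^(1/3)*x), x)


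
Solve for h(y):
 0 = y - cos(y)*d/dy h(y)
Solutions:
 h(y) = C1 + Integral(y/cos(y), y)


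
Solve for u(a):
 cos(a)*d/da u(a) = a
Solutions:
 u(a) = C1 + Integral(a/cos(a), a)


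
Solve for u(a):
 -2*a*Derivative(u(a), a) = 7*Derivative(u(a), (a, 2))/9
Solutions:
 u(a) = C1 + C2*erf(3*sqrt(7)*a/7)


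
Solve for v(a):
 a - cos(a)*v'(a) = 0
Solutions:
 v(a) = C1 + Integral(a/cos(a), a)


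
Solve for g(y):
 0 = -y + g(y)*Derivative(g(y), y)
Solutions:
 g(y) = -sqrt(C1 + y^2)
 g(y) = sqrt(C1 + y^2)


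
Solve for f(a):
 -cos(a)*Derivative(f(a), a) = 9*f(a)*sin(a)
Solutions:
 f(a) = C1*cos(a)^9


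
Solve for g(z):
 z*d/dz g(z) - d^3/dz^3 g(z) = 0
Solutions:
 g(z) = C1 + Integral(C2*airyai(z) + C3*airybi(z), z)


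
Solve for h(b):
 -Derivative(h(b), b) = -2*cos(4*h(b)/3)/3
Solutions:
 -2*b/3 - 3*log(sin(4*h(b)/3) - 1)/8 + 3*log(sin(4*h(b)/3) + 1)/8 = C1


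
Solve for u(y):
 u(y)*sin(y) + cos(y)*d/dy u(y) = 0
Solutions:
 u(y) = C1*cos(y)


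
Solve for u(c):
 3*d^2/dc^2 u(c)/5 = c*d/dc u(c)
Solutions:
 u(c) = C1 + C2*erfi(sqrt(30)*c/6)


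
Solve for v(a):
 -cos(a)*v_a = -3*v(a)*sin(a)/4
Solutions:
 v(a) = C1/cos(a)^(3/4)


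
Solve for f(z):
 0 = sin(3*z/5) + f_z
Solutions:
 f(z) = C1 + 5*cos(3*z/5)/3


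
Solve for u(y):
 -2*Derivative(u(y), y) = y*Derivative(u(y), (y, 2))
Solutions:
 u(y) = C1 + C2/y


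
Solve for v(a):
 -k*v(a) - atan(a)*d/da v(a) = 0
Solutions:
 v(a) = C1*exp(-k*Integral(1/atan(a), a))


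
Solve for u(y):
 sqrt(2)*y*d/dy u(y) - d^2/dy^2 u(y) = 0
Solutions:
 u(y) = C1 + C2*erfi(2^(3/4)*y/2)


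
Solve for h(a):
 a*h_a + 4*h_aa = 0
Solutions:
 h(a) = C1 + C2*erf(sqrt(2)*a/4)


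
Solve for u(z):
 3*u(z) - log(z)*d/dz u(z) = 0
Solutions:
 u(z) = C1*exp(3*li(z))


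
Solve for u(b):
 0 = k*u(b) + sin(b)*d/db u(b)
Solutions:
 u(b) = C1*exp(k*(-log(cos(b) - 1) + log(cos(b) + 1))/2)


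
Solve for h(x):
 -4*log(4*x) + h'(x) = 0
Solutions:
 h(x) = C1 + 4*x*log(x) - 4*x + x*log(256)


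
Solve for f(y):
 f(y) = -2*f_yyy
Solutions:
 f(y) = C3*exp(-2^(2/3)*y/2) + (C1*sin(2^(2/3)*sqrt(3)*y/4) + C2*cos(2^(2/3)*sqrt(3)*y/4))*exp(2^(2/3)*y/4)


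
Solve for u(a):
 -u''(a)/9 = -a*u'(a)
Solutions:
 u(a) = C1 + C2*erfi(3*sqrt(2)*a/2)
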